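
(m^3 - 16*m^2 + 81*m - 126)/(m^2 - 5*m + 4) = (m^3 - 16*m^2 + 81*m - 126)/(m^2 - 5*m + 4)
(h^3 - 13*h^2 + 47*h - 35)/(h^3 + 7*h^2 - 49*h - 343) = (h^2 - 6*h + 5)/(h^2 + 14*h + 49)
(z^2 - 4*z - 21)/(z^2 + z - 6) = (z - 7)/(z - 2)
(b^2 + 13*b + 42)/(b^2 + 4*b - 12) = (b + 7)/(b - 2)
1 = 1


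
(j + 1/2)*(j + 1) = j^2 + 3*j/2 + 1/2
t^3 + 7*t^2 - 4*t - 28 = (t - 2)*(t + 2)*(t + 7)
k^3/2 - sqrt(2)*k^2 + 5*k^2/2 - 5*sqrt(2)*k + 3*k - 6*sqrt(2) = (k/2 + 1)*(k + 3)*(k - 2*sqrt(2))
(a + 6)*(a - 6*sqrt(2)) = a^2 - 6*sqrt(2)*a + 6*a - 36*sqrt(2)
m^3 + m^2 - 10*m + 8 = (m - 2)*(m - 1)*(m + 4)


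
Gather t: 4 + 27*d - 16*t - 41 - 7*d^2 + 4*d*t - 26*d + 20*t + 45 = -7*d^2 + d + t*(4*d + 4) + 8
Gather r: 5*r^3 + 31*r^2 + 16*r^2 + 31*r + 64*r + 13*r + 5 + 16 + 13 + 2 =5*r^3 + 47*r^2 + 108*r + 36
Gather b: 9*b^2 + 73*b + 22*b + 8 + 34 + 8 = 9*b^2 + 95*b + 50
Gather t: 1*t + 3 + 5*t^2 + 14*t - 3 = 5*t^2 + 15*t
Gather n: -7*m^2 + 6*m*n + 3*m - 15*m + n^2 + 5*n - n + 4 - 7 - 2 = -7*m^2 - 12*m + n^2 + n*(6*m + 4) - 5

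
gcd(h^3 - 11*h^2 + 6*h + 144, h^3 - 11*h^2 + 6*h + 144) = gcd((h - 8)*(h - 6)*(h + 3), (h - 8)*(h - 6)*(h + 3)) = h^3 - 11*h^2 + 6*h + 144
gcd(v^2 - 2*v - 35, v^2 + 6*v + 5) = v + 5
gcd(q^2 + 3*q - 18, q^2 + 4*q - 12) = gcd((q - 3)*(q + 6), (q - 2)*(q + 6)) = q + 6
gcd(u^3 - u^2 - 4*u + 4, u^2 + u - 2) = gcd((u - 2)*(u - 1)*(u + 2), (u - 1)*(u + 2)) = u^2 + u - 2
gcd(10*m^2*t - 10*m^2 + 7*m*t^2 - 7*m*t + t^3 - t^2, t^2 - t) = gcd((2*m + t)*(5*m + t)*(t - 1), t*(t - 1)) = t - 1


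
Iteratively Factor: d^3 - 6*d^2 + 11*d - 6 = (d - 2)*(d^2 - 4*d + 3) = (d - 3)*(d - 2)*(d - 1)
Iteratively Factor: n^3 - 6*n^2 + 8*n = (n - 2)*(n^2 - 4*n) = (n - 4)*(n - 2)*(n)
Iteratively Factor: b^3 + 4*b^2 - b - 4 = (b + 4)*(b^2 - 1) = (b - 1)*(b + 4)*(b + 1)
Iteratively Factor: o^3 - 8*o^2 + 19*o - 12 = (o - 4)*(o^2 - 4*o + 3) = (o - 4)*(o - 3)*(o - 1)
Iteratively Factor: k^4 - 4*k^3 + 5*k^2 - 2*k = (k - 2)*(k^3 - 2*k^2 + k) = k*(k - 2)*(k^2 - 2*k + 1) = k*(k - 2)*(k - 1)*(k - 1)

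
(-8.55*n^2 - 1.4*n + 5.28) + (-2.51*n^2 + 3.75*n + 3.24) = -11.06*n^2 + 2.35*n + 8.52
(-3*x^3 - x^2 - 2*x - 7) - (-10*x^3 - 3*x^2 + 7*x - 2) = 7*x^3 + 2*x^2 - 9*x - 5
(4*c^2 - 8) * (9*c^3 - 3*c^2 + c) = 36*c^5 - 12*c^4 - 68*c^3 + 24*c^2 - 8*c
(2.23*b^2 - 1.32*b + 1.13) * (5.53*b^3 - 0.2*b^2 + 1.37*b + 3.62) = 12.3319*b^5 - 7.7456*b^4 + 9.568*b^3 + 6.0382*b^2 - 3.2303*b + 4.0906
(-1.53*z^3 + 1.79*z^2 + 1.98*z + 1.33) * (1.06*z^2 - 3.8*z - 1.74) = -1.6218*z^5 + 7.7114*z^4 - 2.041*z^3 - 9.2288*z^2 - 8.4992*z - 2.3142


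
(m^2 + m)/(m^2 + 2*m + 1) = m/(m + 1)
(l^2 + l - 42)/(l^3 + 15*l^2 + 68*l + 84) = (l - 6)/(l^2 + 8*l + 12)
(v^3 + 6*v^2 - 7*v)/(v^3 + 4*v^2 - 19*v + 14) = v/(v - 2)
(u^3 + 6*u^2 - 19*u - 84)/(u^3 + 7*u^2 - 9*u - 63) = (u - 4)/(u - 3)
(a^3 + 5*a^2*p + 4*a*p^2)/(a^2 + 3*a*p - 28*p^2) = a*(a^2 + 5*a*p + 4*p^2)/(a^2 + 3*a*p - 28*p^2)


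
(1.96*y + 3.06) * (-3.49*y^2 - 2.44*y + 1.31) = -6.8404*y^3 - 15.4618*y^2 - 4.8988*y + 4.0086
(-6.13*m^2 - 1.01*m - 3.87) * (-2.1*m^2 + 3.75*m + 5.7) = 12.873*m^4 - 20.8665*m^3 - 30.6015*m^2 - 20.2695*m - 22.059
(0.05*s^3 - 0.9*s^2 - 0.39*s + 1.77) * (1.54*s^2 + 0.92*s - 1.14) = 0.077*s^5 - 1.34*s^4 - 1.4856*s^3 + 3.393*s^2 + 2.073*s - 2.0178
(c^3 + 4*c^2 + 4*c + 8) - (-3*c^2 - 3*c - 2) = c^3 + 7*c^2 + 7*c + 10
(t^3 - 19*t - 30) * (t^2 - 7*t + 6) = t^5 - 7*t^4 - 13*t^3 + 103*t^2 + 96*t - 180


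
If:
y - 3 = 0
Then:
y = 3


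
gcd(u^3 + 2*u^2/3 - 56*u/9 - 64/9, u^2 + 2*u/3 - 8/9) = u + 4/3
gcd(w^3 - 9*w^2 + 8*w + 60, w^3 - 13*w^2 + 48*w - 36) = w - 6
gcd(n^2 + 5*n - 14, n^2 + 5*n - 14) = n^2 + 5*n - 14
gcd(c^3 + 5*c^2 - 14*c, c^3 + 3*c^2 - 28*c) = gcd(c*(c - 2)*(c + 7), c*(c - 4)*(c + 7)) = c^2 + 7*c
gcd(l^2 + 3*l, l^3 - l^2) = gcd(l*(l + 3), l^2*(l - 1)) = l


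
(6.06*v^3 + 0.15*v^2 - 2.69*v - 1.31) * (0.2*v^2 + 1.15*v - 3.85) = 1.212*v^5 + 6.999*v^4 - 23.6965*v^3 - 3.933*v^2 + 8.85*v + 5.0435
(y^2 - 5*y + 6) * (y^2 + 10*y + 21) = y^4 + 5*y^3 - 23*y^2 - 45*y + 126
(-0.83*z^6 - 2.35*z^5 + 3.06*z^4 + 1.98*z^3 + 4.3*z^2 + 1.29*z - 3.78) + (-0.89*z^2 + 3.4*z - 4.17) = -0.83*z^6 - 2.35*z^5 + 3.06*z^4 + 1.98*z^3 + 3.41*z^2 + 4.69*z - 7.95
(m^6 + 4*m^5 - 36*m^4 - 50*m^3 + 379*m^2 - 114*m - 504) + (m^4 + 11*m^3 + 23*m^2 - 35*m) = m^6 + 4*m^5 - 35*m^4 - 39*m^3 + 402*m^2 - 149*m - 504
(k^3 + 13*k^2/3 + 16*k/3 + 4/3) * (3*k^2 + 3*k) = 3*k^5 + 16*k^4 + 29*k^3 + 20*k^2 + 4*k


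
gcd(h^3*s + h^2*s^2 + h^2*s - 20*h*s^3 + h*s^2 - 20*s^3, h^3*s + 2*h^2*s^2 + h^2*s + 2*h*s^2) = h*s + s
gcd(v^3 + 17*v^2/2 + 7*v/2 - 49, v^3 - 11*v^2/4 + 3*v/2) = v - 2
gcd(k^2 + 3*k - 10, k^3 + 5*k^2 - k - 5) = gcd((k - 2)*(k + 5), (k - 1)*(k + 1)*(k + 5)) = k + 5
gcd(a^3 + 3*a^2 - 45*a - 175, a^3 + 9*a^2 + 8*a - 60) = a + 5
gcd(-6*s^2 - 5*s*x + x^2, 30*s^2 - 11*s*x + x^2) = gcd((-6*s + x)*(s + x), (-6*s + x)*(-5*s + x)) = -6*s + x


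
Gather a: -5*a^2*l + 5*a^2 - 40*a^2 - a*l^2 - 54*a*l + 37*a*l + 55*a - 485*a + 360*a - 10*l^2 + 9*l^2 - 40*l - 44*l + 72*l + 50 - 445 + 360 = a^2*(-5*l - 35) + a*(-l^2 - 17*l - 70) - l^2 - 12*l - 35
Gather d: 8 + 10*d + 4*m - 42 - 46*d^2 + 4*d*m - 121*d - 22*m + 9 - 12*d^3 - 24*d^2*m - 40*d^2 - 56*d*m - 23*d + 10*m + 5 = -12*d^3 + d^2*(-24*m - 86) + d*(-52*m - 134) - 8*m - 20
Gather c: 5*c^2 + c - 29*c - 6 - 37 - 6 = 5*c^2 - 28*c - 49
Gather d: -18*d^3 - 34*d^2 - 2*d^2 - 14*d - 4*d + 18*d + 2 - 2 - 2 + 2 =-18*d^3 - 36*d^2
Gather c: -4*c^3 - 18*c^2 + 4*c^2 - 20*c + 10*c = -4*c^3 - 14*c^2 - 10*c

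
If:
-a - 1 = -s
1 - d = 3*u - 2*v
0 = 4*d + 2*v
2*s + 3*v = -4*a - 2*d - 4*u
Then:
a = -8*v/9 - 5/9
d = -v/2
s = 4/9 - 8*v/9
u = 5*v/6 + 1/3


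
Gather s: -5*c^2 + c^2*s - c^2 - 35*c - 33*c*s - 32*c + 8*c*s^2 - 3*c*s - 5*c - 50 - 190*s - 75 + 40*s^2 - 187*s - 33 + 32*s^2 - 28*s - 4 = -6*c^2 - 72*c + s^2*(8*c + 72) + s*(c^2 - 36*c - 405) - 162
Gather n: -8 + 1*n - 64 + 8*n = 9*n - 72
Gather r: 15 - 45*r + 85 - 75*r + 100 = 200 - 120*r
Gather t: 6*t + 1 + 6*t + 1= 12*t + 2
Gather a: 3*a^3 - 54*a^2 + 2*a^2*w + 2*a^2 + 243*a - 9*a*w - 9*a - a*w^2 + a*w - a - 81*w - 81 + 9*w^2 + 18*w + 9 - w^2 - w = 3*a^3 + a^2*(2*w - 52) + a*(-w^2 - 8*w + 233) + 8*w^2 - 64*w - 72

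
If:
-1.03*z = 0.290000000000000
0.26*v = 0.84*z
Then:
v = -0.91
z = -0.28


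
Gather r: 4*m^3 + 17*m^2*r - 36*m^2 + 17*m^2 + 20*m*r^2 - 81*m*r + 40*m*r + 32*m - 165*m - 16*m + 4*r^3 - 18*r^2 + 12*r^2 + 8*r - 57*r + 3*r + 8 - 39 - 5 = 4*m^3 - 19*m^2 - 149*m + 4*r^3 + r^2*(20*m - 6) + r*(17*m^2 - 41*m - 46) - 36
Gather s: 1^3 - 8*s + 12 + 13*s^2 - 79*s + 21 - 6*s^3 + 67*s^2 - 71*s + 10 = -6*s^3 + 80*s^2 - 158*s + 44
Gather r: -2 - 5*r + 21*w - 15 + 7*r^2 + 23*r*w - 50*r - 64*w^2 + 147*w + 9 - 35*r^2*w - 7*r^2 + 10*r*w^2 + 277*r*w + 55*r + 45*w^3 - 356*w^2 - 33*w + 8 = -35*r^2*w + r*(10*w^2 + 300*w) + 45*w^3 - 420*w^2 + 135*w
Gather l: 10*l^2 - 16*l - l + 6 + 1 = 10*l^2 - 17*l + 7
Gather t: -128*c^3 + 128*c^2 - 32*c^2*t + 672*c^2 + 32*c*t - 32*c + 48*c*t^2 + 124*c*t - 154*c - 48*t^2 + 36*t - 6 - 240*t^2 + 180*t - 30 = -128*c^3 + 800*c^2 - 186*c + t^2*(48*c - 288) + t*(-32*c^2 + 156*c + 216) - 36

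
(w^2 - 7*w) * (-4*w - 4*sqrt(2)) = -4*w^3 - 4*sqrt(2)*w^2 + 28*w^2 + 28*sqrt(2)*w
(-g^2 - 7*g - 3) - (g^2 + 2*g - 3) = -2*g^2 - 9*g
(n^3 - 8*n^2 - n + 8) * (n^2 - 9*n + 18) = n^5 - 17*n^4 + 89*n^3 - 127*n^2 - 90*n + 144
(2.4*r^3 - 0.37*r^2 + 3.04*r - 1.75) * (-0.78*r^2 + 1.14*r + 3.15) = -1.872*r^5 + 3.0246*r^4 + 4.767*r^3 + 3.6651*r^2 + 7.581*r - 5.5125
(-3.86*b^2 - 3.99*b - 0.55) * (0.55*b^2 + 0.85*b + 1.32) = -2.123*b^4 - 5.4755*b^3 - 8.7892*b^2 - 5.7343*b - 0.726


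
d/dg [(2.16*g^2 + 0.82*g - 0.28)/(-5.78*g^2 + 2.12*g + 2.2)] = (9.3188*g^2 + 6.2672*g + 2.3976)/(33.4084*g^4 - 24.5072*g^3 - 20.9376*g^2 + 9.328*g + 4.84)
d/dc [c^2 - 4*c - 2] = 2*c - 4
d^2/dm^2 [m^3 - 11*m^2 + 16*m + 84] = 6*m - 22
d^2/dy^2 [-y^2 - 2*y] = -2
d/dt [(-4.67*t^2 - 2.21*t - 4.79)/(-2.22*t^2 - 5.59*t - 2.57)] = (21.1991*t^2 + 2.7362*t - 21.0964)/(4.9284*t^4 + 24.8196*t^3 + 42.6589*t^2 + 28.7326*t + 6.6049)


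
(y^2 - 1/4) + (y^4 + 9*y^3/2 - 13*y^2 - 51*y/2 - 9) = y^4 + 9*y^3/2 - 12*y^2 - 51*y/2 - 37/4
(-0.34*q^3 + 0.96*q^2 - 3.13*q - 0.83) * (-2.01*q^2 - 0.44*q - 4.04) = 0.6834*q^5 - 1.78*q^4 + 7.2425*q^3 - 0.832900000000001*q^2 + 13.0104*q + 3.3532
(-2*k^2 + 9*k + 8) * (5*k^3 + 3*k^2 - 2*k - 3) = -10*k^5 + 39*k^4 + 71*k^3 + 12*k^2 - 43*k - 24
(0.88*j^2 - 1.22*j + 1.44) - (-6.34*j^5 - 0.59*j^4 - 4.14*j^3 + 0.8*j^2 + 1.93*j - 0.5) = 6.34*j^5 + 0.59*j^4 + 4.14*j^3 + 0.08*j^2 - 3.15*j + 1.94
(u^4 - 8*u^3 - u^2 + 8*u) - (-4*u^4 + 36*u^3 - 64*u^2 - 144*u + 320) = 5*u^4 - 44*u^3 + 63*u^2 + 152*u - 320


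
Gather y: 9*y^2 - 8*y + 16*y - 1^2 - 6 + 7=9*y^2 + 8*y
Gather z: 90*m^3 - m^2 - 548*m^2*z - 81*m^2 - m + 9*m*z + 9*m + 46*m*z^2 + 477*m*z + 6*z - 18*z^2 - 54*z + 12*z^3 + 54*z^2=90*m^3 - 82*m^2 + 8*m + 12*z^3 + z^2*(46*m + 36) + z*(-548*m^2 + 486*m - 48)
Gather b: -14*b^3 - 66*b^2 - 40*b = -14*b^3 - 66*b^2 - 40*b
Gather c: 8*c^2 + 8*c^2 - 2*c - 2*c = 16*c^2 - 4*c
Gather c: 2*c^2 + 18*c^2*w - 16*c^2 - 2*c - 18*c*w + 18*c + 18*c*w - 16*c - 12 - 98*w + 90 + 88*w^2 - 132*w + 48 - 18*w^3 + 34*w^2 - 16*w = c^2*(18*w - 14) - 18*w^3 + 122*w^2 - 246*w + 126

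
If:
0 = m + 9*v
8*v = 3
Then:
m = -27/8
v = 3/8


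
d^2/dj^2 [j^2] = 2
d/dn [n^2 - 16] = 2*n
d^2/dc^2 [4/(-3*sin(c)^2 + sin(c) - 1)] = 4*(36*sin(c)^4 - 9*sin(c)^3 - 65*sin(c)^2 + 19*sin(c) + 4)/(3*sin(c)^2 - sin(c) + 1)^3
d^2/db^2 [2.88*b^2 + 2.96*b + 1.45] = 5.76000000000000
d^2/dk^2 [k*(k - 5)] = 2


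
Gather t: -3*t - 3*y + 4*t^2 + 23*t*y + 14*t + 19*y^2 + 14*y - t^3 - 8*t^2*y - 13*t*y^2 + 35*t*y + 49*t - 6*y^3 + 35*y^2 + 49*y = -t^3 + t^2*(4 - 8*y) + t*(-13*y^2 + 58*y + 60) - 6*y^3 + 54*y^2 + 60*y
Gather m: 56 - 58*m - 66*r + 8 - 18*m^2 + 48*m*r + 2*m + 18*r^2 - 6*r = -18*m^2 + m*(48*r - 56) + 18*r^2 - 72*r + 64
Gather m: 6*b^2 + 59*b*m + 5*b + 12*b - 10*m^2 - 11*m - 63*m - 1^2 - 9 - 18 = 6*b^2 + 17*b - 10*m^2 + m*(59*b - 74) - 28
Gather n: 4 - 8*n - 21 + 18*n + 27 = 10*n + 10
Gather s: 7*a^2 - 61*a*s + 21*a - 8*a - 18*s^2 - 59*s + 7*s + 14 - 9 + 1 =7*a^2 + 13*a - 18*s^2 + s*(-61*a - 52) + 6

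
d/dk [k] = 1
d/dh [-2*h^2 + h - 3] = 1 - 4*h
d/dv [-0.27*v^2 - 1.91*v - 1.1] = -0.54*v - 1.91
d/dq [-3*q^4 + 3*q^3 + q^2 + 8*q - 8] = -12*q^3 + 9*q^2 + 2*q + 8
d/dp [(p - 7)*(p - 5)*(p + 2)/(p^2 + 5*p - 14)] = (p^4 + 10*p^3 - 103*p^2 + 140*p - 504)/(p^4 + 10*p^3 - 3*p^2 - 140*p + 196)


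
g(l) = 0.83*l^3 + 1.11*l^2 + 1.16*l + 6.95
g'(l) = 2.49*l^2 + 2.22*l + 1.16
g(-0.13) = 6.82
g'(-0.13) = 0.91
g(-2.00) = 2.43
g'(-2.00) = 6.68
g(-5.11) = -80.74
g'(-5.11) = 54.83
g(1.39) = 12.94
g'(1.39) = 9.06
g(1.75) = 16.83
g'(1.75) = 12.67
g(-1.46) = 5.04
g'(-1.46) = 3.23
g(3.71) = 68.92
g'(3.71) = 43.67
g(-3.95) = -31.47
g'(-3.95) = 31.24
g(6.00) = 233.15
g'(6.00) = 104.12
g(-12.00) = -1281.37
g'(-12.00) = 333.08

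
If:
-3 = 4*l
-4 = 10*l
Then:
No Solution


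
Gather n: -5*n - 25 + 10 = -5*n - 15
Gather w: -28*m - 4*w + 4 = -28*m - 4*w + 4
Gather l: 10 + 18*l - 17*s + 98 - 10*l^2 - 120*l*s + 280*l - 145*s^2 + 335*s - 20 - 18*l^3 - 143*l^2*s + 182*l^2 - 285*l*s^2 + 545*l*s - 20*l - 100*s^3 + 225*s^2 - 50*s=-18*l^3 + l^2*(172 - 143*s) + l*(-285*s^2 + 425*s + 278) - 100*s^3 + 80*s^2 + 268*s + 88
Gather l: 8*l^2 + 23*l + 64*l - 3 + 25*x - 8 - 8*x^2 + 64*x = 8*l^2 + 87*l - 8*x^2 + 89*x - 11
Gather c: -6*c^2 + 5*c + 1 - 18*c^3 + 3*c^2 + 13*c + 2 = -18*c^3 - 3*c^2 + 18*c + 3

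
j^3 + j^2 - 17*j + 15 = (j - 3)*(j - 1)*(j + 5)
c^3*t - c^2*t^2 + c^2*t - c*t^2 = c*(c - t)*(c*t + t)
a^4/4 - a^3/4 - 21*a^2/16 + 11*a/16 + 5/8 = (a/4 + 1/2)*(a - 5/2)*(a - 1)*(a + 1/2)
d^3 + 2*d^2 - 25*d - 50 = (d - 5)*(d + 2)*(d + 5)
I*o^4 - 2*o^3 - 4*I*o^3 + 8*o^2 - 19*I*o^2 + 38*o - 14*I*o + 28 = (o - 7)*(o + 2)*(o + 2*I)*(I*o + I)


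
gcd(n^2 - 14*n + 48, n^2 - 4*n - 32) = n - 8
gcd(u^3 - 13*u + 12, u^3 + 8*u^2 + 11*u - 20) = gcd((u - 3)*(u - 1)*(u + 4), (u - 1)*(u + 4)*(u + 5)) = u^2 + 3*u - 4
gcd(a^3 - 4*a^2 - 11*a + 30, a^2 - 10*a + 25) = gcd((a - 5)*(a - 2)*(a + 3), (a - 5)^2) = a - 5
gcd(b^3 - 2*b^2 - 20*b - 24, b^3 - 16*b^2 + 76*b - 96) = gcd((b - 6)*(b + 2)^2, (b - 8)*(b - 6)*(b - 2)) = b - 6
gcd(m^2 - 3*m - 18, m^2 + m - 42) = m - 6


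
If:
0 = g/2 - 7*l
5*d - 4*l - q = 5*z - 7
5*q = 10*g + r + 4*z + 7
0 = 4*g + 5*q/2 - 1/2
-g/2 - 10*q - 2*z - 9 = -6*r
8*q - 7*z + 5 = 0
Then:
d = 106831/36715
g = -5006/3147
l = -2503/22029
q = 8639/3147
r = 22742/3147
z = 12121/3147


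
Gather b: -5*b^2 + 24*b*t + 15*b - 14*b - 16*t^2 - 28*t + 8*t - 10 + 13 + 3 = -5*b^2 + b*(24*t + 1) - 16*t^2 - 20*t + 6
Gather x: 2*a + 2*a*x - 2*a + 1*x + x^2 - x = 2*a*x + x^2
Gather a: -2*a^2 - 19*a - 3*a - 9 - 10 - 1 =-2*a^2 - 22*a - 20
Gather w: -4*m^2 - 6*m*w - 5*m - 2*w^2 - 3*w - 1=-4*m^2 - 5*m - 2*w^2 + w*(-6*m - 3) - 1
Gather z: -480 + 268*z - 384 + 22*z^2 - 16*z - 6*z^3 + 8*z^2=-6*z^3 + 30*z^2 + 252*z - 864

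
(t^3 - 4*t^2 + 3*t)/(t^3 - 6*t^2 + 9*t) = (t - 1)/(t - 3)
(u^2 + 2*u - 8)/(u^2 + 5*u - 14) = (u + 4)/(u + 7)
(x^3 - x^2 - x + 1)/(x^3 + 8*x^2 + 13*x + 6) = (x^2 - 2*x + 1)/(x^2 + 7*x + 6)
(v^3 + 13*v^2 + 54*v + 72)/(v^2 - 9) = (v^2 + 10*v + 24)/(v - 3)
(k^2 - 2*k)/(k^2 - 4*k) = (k - 2)/(k - 4)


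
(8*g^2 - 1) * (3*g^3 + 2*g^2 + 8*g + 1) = 24*g^5 + 16*g^4 + 61*g^3 + 6*g^2 - 8*g - 1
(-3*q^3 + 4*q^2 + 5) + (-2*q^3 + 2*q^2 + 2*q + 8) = -5*q^3 + 6*q^2 + 2*q + 13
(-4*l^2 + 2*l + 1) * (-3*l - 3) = 12*l^3 + 6*l^2 - 9*l - 3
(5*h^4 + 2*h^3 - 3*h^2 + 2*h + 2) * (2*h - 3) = 10*h^5 - 11*h^4 - 12*h^3 + 13*h^2 - 2*h - 6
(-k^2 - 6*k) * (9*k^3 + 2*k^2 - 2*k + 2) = -9*k^5 - 56*k^4 - 10*k^3 + 10*k^2 - 12*k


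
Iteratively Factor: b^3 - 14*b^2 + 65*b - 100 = (b - 5)*(b^2 - 9*b + 20) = (b - 5)*(b - 4)*(b - 5)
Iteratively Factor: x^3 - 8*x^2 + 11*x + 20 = (x - 4)*(x^2 - 4*x - 5) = (x - 5)*(x - 4)*(x + 1)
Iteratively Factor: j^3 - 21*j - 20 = (j - 5)*(j^2 + 5*j + 4) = (j - 5)*(j + 1)*(j + 4)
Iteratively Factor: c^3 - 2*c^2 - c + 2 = (c + 1)*(c^2 - 3*c + 2) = (c - 1)*(c + 1)*(c - 2)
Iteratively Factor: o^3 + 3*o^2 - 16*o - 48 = (o - 4)*(o^2 + 7*o + 12) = (o - 4)*(o + 4)*(o + 3)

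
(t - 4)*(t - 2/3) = t^2 - 14*t/3 + 8/3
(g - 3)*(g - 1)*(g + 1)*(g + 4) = g^4 + g^3 - 13*g^2 - g + 12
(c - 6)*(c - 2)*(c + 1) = c^3 - 7*c^2 + 4*c + 12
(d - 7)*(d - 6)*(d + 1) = d^3 - 12*d^2 + 29*d + 42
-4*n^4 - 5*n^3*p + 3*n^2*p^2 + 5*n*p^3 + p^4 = (-n + p)*(n + p)^2*(4*n + p)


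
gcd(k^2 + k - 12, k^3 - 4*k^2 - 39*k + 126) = k - 3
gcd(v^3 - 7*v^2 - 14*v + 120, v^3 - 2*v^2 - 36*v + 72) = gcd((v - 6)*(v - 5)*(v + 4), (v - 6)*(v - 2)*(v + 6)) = v - 6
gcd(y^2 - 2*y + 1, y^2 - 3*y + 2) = y - 1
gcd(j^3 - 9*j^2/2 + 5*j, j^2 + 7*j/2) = j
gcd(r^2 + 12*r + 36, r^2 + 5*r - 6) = r + 6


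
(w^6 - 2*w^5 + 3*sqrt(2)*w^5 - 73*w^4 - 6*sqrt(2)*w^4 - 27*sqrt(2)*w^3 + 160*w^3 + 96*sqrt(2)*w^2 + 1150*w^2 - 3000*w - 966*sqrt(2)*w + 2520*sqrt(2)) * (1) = w^6 - 2*w^5 + 3*sqrt(2)*w^5 - 73*w^4 - 6*sqrt(2)*w^4 - 27*sqrt(2)*w^3 + 160*w^3 + 96*sqrt(2)*w^2 + 1150*w^2 - 3000*w - 966*sqrt(2)*w + 2520*sqrt(2)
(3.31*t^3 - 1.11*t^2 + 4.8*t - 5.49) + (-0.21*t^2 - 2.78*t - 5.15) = 3.31*t^3 - 1.32*t^2 + 2.02*t - 10.64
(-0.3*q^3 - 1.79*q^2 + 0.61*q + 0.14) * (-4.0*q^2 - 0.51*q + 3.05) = 1.2*q^5 + 7.313*q^4 - 2.4421*q^3 - 6.3306*q^2 + 1.7891*q + 0.427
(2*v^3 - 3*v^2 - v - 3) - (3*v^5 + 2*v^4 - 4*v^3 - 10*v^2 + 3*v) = -3*v^5 - 2*v^4 + 6*v^3 + 7*v^2 - 4*v - 3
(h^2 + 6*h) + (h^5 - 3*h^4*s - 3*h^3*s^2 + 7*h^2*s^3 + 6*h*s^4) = h^5 - 3*h^4*s - 3*h^3*s^2 + 7*h^2*s^3 + h^2 + 6*h*s^4 + 6*h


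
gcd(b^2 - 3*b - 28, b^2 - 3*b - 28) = b^2 - 3*b - 28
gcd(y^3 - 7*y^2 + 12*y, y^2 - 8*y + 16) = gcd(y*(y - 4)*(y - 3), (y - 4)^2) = y - 4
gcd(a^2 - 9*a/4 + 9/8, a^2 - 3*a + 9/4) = a - 3/2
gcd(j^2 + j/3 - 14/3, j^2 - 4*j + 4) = j - 2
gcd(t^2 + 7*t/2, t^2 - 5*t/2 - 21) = t + 7/2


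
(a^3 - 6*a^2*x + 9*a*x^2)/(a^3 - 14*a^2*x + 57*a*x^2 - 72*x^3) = a/(a - 8*x)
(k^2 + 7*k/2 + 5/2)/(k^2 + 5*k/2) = (k + 1)/k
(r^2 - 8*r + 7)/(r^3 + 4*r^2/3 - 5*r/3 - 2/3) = 3*(r - 7)/(3*r^2 + 7*r + 2)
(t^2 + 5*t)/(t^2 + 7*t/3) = 3*(t + 5)/(3*t + 7)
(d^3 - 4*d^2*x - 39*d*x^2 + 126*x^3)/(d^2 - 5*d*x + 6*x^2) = (-d^2 + d*x + 42*x^2)/(-d + 2*x)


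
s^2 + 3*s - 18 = (s - 3)*(s + 6)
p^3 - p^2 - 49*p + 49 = (p - 7)*(p - 1)*(p + 7)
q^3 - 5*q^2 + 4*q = q*(q - 4)*(q - 1)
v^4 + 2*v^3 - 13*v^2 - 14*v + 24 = (v - 3)*(v - 1)*(v + 2)*(v + 4)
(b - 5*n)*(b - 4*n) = b^2 - 9*b*n + 20*n^2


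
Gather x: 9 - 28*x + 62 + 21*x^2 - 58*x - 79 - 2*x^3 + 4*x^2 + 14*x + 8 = -2*x^3 + 25*x^2 - 72*x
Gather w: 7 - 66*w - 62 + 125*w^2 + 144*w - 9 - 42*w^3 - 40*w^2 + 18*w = -42*w^3 + 85*w^2 + 96*w - 64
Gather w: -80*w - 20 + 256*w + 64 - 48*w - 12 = 128*w + 32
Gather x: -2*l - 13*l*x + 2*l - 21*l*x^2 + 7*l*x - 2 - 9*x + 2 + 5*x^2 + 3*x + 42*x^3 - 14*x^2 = 42*x^3 + x^2*(-21*l - 9) + x*(-6*l - 6)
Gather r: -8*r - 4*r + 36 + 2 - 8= 30 - 12*r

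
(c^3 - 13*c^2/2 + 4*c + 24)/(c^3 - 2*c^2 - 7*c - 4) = (c^2 - 5*c/2 - 6)/(c^2 + 2*c + 1)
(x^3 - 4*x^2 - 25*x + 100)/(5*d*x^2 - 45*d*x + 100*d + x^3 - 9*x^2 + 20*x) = (x + 5)/(5*d + x)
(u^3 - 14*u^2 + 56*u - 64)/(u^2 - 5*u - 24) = (u^2 - 6*u + 8)/(u + 3)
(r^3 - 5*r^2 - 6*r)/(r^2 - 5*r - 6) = r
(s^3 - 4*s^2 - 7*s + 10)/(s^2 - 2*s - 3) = (-s^3 + 4*s^2 + 7*s - 10)/(-s^2 + 2*s + 3)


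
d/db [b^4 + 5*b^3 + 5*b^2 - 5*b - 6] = 4*b^3 + 15*b^2 + 10*b - 5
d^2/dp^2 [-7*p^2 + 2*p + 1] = -14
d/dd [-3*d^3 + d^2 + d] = -9*d^2 + 2*d + 1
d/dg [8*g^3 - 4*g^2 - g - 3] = 24*g^2 - 8*g - 1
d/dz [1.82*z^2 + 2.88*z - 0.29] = 3.64*z + 2.88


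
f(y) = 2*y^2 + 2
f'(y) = 4*y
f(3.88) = 32.11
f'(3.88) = 15.52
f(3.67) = 28.94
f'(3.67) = 14.68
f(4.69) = 45.99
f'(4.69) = 18.76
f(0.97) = 3.88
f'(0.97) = 3.88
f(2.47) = 14.20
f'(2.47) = 9.88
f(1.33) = 5.54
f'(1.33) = 5.32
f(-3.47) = 26.08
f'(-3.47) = -13.88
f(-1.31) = 5.43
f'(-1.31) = -5.24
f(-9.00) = 164.00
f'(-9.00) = -36.00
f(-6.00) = 74.00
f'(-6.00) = -24.00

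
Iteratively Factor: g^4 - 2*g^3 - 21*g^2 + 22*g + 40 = (g - 5)*(g^3 + 3*g^2 - 6*g - 8) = (g - 5)*(g - 2)*(g^2 + 5*g + 4) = (g - 5)*(g - 2)*(g + 1)*(g + 4)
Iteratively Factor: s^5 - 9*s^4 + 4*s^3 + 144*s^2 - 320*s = (s)*(s^4 - 9*s^3 + 4*s^2 + 144*s - 320) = s*(s - 4)*(s^3 - 5*s^2 - 16*s + 80) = s*(s - 4)^2*(s^2 - s - 20) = s*(s - 4)^2*(s + 4)*(s - 5)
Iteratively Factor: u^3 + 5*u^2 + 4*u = (u)*(u^2 + 5*u + 4) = u*(u + 4)*(u + 1)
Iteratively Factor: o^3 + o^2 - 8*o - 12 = (o + 2)*(o^2 - o - 6) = (o + 2)^2*(o - 3)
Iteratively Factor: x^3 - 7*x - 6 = (x + 2)*(x^2 - 2*x - 3) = (x - 3)*(x + 2)*(x + 1)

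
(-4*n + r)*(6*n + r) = -24*n^2 + 2*n*r + r^2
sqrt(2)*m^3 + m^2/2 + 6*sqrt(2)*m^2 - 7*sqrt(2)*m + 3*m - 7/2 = (m - 1)*(m + 7)*(sqrt(2)*m + 1/2)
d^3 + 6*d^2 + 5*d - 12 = (d - 1)*(d + 3)*(d + 4)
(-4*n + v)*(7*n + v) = -28*n^2 + 3*n*v + v^2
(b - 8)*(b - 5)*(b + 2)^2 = b^4 - 9*b^3 - 8*b^2 + 108*b + 160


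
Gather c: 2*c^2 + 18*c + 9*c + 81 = 2*c^2 + 27*c + 81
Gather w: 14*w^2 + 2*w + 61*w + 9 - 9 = 14*w^2 + 63*w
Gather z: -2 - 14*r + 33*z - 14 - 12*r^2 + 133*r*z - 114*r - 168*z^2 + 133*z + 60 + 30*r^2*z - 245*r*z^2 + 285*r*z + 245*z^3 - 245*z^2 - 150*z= -12*r^2 - 128*r + 245*z^3 + z^2*(-245*r - 413) + z*(30*r^2 + 418*r + 16) + 44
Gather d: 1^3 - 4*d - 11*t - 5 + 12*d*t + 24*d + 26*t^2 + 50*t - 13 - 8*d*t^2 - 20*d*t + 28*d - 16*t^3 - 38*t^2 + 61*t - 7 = d*(-8*t^2 - 8*t + 48) - 16*t^3 - 12*t^2 + 100*t - 24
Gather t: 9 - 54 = -45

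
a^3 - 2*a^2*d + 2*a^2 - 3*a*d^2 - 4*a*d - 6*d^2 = (a + 2)*(a - 3*d)*(a + d)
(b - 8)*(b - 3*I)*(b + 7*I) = b^3 - 8*b^2 + 4*I*b^2 + 21*b - 32*I*b - 168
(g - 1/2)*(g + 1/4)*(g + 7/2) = g^3 + 13*g^2/4 - g - 7/16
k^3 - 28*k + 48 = (k - 4)*(k - 2)*(k + 6)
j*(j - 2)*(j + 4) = j^3 + 2*j^2 - 8*j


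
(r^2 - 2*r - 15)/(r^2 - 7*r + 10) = (r + 3)/(r - 2)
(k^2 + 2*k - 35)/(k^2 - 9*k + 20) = (k + 7)/(k - 4)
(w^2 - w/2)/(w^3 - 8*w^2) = (w - 1/2)/(w*(w - 8))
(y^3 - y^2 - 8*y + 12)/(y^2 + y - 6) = y - 2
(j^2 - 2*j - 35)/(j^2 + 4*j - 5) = (j - 7)/(j - 1)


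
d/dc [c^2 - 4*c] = 2*c - 4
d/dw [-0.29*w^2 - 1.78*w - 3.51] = -0.58*w - 1.78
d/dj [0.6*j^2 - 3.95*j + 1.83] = 1.2*j - 3.95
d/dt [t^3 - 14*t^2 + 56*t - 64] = 3*t^2 - 28*t + 56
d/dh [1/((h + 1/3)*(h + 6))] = 3*(-6*h - 19)/(9*h^4 + 114*h^3 + 397*h^2 + 228*h + 36)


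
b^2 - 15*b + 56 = (b - 8)*(b - 7)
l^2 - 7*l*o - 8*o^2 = (l - 8*o)*(l + o)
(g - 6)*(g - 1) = g^2 - 7*g + 6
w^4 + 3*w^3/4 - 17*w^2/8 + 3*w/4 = w*(w - 3/4)*(w - 1/2)*(w + 2)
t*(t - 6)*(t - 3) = t^3 - 9*t^2 + 18*t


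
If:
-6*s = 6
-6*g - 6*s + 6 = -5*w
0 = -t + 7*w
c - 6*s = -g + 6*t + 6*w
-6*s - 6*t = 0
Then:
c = -53/42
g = 89/42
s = -1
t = 1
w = 1/7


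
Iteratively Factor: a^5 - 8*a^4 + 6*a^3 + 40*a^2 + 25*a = (a + 1)*(a^4 - 9*a^3 + 15*a^2 + 25*a) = (a - 5)*(a + 1)*(a^3 - 4*a^2 - 5*a) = (a - 5)*(a + 1)^2*(a^2 - 5*a) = a*(a - 5)*(a + 1)^2*(a - 5)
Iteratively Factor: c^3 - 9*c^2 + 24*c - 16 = (c - 4)*(c^2 - 5*c + 4) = (c - 4)^2*(c - 1)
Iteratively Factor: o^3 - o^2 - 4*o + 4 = (o - 1)*(o^2 - 4) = (o - 2)*(o - 1)*(o + 2)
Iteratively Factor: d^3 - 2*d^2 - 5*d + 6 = (d - 3)*(d^2 + d - 2) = (d - 3)*(d - 1)*(d + 2)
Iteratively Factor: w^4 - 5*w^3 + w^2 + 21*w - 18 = (w + 2)*(w^3 - 7*w^2 + 15*w - 9) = (w - 1)*(w + 2)*(w^2 - 6*w + 9) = (w - 3)*(w - 1)*(w + 2)*(w - 3)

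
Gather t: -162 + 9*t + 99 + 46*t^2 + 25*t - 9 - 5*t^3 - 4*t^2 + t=-5*t^3 + 42*t^2 + 35*t - 72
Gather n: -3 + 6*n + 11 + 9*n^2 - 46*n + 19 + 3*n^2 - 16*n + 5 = 12*n^2 - 56*n + 32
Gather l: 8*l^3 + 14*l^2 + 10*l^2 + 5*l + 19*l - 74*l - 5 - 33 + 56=8*l^3 + 24*l^2 - 50*l + 18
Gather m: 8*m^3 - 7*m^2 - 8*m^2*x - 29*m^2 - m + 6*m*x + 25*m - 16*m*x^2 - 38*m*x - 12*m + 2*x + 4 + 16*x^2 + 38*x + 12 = 8*m^3 + m^2*(-8*x - 36) + m*(-16*x^2 - 32*x + 12) + 16*x^2 + 40*x + 16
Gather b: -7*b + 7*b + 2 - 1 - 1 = 0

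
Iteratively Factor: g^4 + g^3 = (g)*(g^3 + g^2) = g^2*(g^2 + g) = g^3*(g + 1)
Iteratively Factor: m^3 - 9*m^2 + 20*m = (m - 5)*(m^2 - 4*m) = (m - 5)*(m - 4)*(m)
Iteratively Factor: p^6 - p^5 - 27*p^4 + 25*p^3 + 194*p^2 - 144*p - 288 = (p + 1)*(p^5 - 2*p^4 - 25*p^3 + 50*p^2 + 144*p - 288) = (p - 2)*(p + 1)*(p^4 - 25*p^2 + 144) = (p - 4)*(p - 2)*(p + 1)*(p^3 + 4*p^2 - 9*p - 36) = (p - 4)*(p - 2)*(p + 1)*(p + 4)*(p^2 - 9) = (p - 4)*(p - 2)*(p + 1)*(p + 3)*(p + 4)*(p - 3)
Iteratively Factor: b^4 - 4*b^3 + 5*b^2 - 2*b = (b - 2)*(b^3 - 2*b^2 + b) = (b - 2)*(b - 1)*(b^2 - b) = (b - 2)*(b - 1)^2*(b)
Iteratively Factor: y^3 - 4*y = (y - 2)*(y^2 + 2*y) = y*(y - 2)*(y + 2)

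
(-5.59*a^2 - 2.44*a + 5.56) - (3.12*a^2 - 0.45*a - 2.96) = -8.71*a^2 - 1.99*a + 8.52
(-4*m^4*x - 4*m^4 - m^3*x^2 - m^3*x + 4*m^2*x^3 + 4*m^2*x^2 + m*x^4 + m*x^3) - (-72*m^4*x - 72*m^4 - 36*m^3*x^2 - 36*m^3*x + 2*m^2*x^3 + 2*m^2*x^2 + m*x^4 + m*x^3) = 68*m^4*x + 68*m^4 + 35*m^3*x^2 + 35*m^3*x + 2*m^2*x^3 + 2*m^2*x^2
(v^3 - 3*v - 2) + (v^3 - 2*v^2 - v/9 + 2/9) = 2*v^3 - 2*v^2 - 28*v/9 - 16/9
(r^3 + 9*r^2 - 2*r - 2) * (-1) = -r^3 - 9*r^2 + 2*r + 2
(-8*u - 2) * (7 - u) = 8*u^2 - 54*u - 14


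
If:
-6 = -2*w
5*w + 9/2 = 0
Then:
No Solution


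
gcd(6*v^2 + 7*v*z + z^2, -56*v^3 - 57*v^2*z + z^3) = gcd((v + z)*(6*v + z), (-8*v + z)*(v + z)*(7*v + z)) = v + z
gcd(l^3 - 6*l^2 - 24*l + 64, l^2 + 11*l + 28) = l + 4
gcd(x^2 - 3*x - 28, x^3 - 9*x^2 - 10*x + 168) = x^2 - 3*x - 28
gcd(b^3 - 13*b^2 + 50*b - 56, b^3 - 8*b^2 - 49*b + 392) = b - 7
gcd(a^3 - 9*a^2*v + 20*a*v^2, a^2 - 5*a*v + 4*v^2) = -a + 4*v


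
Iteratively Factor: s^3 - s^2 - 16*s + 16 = (s - 4)*(s^2 + 3*s - 4) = (s - 4)*(s + 4)*(s - 1)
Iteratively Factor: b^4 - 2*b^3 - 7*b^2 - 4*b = (b + 1)*(b^3 - 3*b^2 - 4*b) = (b - 4)*(b + 1)*(b^2 + b) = (b - 4)*(b + 1)^2*(b)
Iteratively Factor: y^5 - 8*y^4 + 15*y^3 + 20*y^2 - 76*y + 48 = (y + 2)*(y^4 - 10*y^3 + 35*y^2 - 50*y + 24) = (y - 3)*(y + 2)*(y^3 - 7*y^2 + 14*y - 8) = (y - 3)*(y - 1)*(y + 2)*(y^2 - 6*y + 8) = (y - 4)*(y - 3)*(y - 1)*(y + 2)*(y - 2)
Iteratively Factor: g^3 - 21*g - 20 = (g - 5)*(g^2 + 5*g + 4) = (g - 5)*(g + 1)*(g + 4)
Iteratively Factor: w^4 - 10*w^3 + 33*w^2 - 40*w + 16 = (w - 4)*(w^3 - 6*w^2 + 9*w - 4) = (w - 4)*(w - 1)*(w^2 - 5*w + 4) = (w - 4)*(w - 1)^2*(w - 4)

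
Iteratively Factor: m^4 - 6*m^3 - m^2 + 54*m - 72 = (m - 4)*(m^3 - 2*m^2 - 9*m + 18) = (m - 4)*(m + 3)*(m^2 - 5*m + 6) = (m - 4)*(m - 2)*(m + 3)*(m - 3)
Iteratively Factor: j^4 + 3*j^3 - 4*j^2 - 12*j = (j - 2)*(j^3 + 5*j^2 + 6*j) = (j - 2)*(j + 3)*(j^2 + 2*j) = (j - 2)*(j + 2)*(j + 3)*(j)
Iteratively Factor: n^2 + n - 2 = (n + 2)*(n - 1)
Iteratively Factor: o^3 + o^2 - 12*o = (o + 4)*(o^2 - 3*o) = o*(o + 4)*(o - 3)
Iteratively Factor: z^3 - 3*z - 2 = (z - 2)*(z^2 + 2*z + 1) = (z - 2)*(z + 1)*(z + 1)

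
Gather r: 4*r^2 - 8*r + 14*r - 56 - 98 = 4*r^2 + 6*r - 154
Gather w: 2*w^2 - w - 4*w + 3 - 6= 2*w^2 - 5*w - 3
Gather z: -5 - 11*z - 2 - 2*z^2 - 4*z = -2*z^2 - 15*z - 7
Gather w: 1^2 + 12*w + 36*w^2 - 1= 36*w^2 + 12*w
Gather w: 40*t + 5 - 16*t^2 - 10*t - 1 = -16*t^2 + 30*t + 4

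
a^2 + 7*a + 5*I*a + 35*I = (a + 7)*(a + 5*I)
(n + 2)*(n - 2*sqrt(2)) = n^2 - 2*sqrt(2)*n + 2*n - 4*sqrt(2)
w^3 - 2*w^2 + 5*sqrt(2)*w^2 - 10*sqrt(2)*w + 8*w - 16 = (w - 2)*(w + sqrt(2))*(w + 4*sqrt(2))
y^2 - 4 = (y - 2)*(y + 2)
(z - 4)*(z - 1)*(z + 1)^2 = z^4 - 3*z^3 - 5*z^2 + 3*z + 4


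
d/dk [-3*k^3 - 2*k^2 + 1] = k*(-9*k - 4)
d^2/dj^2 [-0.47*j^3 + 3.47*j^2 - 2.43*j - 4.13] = 6.94 - 2.82*j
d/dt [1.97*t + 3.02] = 1.97000000000000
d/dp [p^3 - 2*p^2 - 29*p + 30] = 3*p^2 - 4*p - 29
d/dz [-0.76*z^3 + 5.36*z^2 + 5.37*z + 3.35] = -2.28*z^2 + 10.72*z + 5.37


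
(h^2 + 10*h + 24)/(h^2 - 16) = (h + 6)/(h - 4)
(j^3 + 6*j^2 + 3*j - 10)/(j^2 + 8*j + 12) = (j^2 + 4*j - 5)/(j + 6)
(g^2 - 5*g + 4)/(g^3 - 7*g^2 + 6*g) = (g - 4)/(g*(g - 6))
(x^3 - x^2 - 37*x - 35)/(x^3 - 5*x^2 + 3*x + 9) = (x^2 - 2*x - 35)/(x^2 - 6*x + 9)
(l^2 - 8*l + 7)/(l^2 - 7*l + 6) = (l - 7)/(l - 6)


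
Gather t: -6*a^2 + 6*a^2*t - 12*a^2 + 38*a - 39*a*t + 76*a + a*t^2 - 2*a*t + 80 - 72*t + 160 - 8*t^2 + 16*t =-18*a^2 + 114*a + t^2*(a - 8) + t*(6*a^2 - 41*a - 56) + 240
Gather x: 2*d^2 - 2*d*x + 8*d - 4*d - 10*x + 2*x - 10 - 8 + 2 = 2*d^2 + 4*d + x*(-2*d - 8) - 16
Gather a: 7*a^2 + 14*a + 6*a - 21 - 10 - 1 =7*a^2 + 20*a - 32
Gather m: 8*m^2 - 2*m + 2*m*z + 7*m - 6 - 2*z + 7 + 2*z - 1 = 8*m^2 + m*(2*z + 5)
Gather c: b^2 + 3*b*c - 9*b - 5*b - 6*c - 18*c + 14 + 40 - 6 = b^2 - 14*b + c*(3*b - 24) + 48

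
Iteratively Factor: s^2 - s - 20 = (s - 5)*(s + 4)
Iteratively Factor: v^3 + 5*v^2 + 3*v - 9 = (v + 3)*(v^2 + 2*v - 3) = (v - 1)*(v + 3)*(v + 3)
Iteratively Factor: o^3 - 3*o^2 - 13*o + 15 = (o - 5)*(o^2 + 2*o - 3) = (o - 5)*(o + 3)*(o - 1)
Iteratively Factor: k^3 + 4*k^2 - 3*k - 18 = (k - 2)*(k^2 + 6*k + 9) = (k - 2)*(k + 3)*(k + 3)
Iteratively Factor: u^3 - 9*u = (u + 3)*(u^2 - 3*u) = (u - 3)*(u + 3)*(u)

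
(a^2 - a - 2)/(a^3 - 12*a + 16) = (a + 1)/(a^2 + 2*a - 8)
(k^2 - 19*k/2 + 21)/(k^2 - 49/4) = 2*(k - 6)/(2*k + 7)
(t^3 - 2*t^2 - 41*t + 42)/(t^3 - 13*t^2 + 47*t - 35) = (t + 6)/(t - 5)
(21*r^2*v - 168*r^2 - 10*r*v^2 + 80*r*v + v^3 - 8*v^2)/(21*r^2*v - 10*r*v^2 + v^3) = (v - 8)/v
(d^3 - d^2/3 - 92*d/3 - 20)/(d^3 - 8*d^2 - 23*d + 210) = (d + 2/3)/(d - 7)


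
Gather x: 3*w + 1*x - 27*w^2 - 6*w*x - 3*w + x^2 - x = -27*w^2 - 6*w*x + x^2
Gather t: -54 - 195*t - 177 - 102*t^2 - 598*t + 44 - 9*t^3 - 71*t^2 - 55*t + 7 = -9*t^3 - 173*t^2 - 848*t - 180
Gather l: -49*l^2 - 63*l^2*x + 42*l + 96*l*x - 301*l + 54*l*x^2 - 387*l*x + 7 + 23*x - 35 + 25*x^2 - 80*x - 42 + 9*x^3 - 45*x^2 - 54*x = l^2*(-63*x - 49) + l*(54*x^2 - 291*x - 259) + 9*x^3 - 20*x^2 - 111*x - 70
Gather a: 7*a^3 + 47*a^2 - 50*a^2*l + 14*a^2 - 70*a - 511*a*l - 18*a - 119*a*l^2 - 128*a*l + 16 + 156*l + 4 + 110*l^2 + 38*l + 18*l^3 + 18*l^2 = 7*a^3 + a^2*(61 - 50*l) + a*(-119*l^2 - 639*l - 88) + 18*l^3 + 128*l^2 + 194*l + 20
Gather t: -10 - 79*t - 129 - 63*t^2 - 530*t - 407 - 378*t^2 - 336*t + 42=-441*t^2 - 945*t - 504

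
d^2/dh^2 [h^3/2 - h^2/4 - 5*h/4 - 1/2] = 3*h - 1/2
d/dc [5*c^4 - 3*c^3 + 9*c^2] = c*(20*c^2 - 9*c + 18)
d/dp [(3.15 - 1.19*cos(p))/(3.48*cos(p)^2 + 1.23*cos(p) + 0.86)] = (-4.1412*cos(p)^2 + 21.924*cos(p) + 4.8979)*sin(p)/(12.1104*cos(p)^4 + 8.5608*cos(p)^3 + 7.4985*cos(p)^2 + 2.1156*cos(p) + 0.7396)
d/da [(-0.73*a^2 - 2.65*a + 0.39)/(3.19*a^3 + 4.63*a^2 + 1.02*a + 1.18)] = (2.3287*a^4 + 16.907*a^3 + 7.7926*a^2 - 5.3342*a - 3.5248)/(10.1761*a^6 + 29.5394*a^5 + 27.9445*a^4 + 16.9736*a^3 + 11.9672*a^2 + 2.4072*a + 1.3924)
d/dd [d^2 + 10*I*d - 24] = 2*d + 10*I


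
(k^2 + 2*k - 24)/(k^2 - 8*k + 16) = (k + 6)/(k - 4)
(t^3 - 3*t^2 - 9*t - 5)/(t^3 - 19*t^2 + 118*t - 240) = (t^2 + 2*t + 1)/(t^2 - 14*t + 48)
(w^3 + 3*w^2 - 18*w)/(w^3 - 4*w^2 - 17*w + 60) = w*(w + 6)/(w^2 - w - 20)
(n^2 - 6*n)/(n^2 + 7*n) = (n - 6)/(n + 7)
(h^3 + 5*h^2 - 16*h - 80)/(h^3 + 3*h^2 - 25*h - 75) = (h^2 - 16)/(h^2 - 2*h - 15)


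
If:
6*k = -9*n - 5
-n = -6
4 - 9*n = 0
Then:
No Solution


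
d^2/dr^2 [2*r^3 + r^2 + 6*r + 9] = 12*r + 2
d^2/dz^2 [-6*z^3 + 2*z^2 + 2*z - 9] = 4 - 36*z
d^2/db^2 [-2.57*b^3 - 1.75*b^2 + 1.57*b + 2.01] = -15.42*b - 3.5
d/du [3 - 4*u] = -4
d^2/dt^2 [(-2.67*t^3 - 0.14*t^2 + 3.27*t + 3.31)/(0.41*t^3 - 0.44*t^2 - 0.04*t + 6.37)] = (-1.77635683940025e-15*t^7 - 1.010404*t^6 + 3.035394*t^5 + 86.802576*t^4 - 18.03222*t^3 - 97.236372*t^2 - 646.569828*t + 8.869988)/(0.068921*t^9 - 0.221892*t^8 + 0.217956*t^7 + 3.170503*t^6 - 6.916152*t^5 + 3.070776*t^4 + 50.582195*t^3 - 53.530932*t^2 - 4.869228*t + 258.474853)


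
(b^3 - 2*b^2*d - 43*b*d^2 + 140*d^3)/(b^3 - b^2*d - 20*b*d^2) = (b^2 + 3*b*d - 28*d^2)/(b*(b + 4*d))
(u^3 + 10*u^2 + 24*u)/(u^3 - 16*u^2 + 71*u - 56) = u*(u^2 + 10*u + 24)/(u^3 - 16*u^2 + 71*u - 56)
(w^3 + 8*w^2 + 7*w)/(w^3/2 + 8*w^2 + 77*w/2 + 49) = 2*w*(w + 1)/(w^2 + 9*w + 14)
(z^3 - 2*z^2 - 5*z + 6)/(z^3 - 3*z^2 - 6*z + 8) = (z - 3)/(z - 4)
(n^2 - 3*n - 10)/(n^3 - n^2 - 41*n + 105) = (n + 2)/(n^2 + 4*n - 21)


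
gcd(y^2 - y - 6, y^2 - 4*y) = 1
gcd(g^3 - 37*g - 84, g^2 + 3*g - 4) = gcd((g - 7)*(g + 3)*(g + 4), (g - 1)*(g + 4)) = g + 4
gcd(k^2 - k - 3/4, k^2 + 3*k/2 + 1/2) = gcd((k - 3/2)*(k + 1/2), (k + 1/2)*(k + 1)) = k + 1/2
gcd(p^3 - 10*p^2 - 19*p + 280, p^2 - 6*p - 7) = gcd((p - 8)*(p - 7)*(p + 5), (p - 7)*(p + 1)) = p - 7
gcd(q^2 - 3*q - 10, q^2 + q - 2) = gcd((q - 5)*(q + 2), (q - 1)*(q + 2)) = q + 2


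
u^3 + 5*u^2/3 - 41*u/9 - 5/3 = (u - 5/3)*(u + 1/3)*(u + 3)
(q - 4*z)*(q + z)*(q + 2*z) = q^3 - q^2*z - 10*q*z^2 - 8*z^3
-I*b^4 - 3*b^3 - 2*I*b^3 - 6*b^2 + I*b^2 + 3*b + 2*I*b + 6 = (b + 1)*(b + 2)*(b - 3*I)*(-I*b + I)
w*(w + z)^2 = w^3 + 2*w^2*z + w*z^2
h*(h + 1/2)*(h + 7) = h^3 + 15*h^2/2 + 7*h/2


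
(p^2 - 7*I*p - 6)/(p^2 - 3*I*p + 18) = (p - I)/(p + 3*I)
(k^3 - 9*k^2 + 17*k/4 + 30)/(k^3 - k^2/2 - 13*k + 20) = (k^2 - 13*k/2 - 12)/(k^2 + 2*k - 8)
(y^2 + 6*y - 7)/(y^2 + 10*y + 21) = (y - 1)/(y + 3)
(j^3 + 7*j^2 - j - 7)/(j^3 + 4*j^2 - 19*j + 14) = (j + 1)/(j - 2)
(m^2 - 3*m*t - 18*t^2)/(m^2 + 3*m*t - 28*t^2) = (m^2 - 3*m*t - 18*t^2)/(m^2 + 3*m*t - 28*t^2)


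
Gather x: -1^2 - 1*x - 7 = -x - 8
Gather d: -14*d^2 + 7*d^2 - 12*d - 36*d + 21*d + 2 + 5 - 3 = -7*d^2 - 27*d + 4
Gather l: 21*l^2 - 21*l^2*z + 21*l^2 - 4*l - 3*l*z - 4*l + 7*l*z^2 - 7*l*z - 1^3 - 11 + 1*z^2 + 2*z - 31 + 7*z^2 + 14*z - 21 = l^2*(42 - 21*z) + l*(7*z^2 - 10*z - 8) + 8*z^2 + 16*z - 64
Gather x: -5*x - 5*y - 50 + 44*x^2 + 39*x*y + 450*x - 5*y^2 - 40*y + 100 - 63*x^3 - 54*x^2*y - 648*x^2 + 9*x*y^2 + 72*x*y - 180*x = -63*x^3 + x^2*(-54*y - 604) + x*(9*y^2 + 111*y + 265) - 5*y^2 - 45*y + 50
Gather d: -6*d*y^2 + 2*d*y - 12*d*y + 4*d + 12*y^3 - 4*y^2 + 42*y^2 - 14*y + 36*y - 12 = d*(-6*y^2 - 10*y + 4) + 12*y^3 + 38*y^2 + 22*y - 12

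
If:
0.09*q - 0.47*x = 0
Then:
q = 5.22222222222222*x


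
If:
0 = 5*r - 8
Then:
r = 8/5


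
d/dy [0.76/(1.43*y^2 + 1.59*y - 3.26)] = (-2.1736*y - 1.2084)/(1.43*y^2 + 1.59*y - 3.26)^2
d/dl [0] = 0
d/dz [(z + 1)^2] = 2*z + 2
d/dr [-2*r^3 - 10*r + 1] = -6*r^2 - 10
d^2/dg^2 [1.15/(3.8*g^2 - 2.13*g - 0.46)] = (33.212*g^2 - 18.6162*g - 1.15*(7.6*g - 2.13)*(15.2*g - 4.26) - 4.0204)/(-3.8*g^2 + 2.13*g + 0.46)^3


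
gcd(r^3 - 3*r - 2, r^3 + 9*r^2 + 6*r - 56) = r - 2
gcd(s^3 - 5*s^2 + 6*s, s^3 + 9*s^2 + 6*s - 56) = s - 2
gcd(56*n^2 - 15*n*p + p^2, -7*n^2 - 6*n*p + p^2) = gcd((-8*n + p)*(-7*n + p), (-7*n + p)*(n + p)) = -7*n + p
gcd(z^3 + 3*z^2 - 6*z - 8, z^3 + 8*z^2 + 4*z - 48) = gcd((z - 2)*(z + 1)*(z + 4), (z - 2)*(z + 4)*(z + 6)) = z^2 + 2*z - 8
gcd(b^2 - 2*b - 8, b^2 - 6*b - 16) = b + 2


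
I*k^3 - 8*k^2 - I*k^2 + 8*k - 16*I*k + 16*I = (k + 4*I)^2*(I*k - I)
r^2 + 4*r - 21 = (r - 3)*(r + 7)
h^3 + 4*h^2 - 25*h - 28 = (h - 4)*(h + 1)*(h + 7)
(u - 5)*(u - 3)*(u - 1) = u^3 - 9*u^2 + 23*u - 15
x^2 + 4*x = x*(x + 4)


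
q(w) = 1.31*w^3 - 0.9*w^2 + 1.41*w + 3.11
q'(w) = 3.93*w^2 - 1.8*w + 1.41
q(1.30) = 6.30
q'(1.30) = 5.71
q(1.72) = 9.54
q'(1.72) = 9.94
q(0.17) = 3.33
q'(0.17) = 1.22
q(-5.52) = -252.43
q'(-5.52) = 131.09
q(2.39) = 19.22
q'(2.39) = 19.56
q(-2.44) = -24.72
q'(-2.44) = 29.20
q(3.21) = 41.69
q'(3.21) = 36.13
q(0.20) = 3.37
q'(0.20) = 1.21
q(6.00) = 262.13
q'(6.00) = 132.09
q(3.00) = 34.61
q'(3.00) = 31.38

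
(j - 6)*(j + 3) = j^2 - 3*j - 18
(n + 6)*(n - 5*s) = n^2 - 5*n*s + 6*n - 30*s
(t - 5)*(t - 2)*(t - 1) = t^3 - 8*t^2 + 17*t - 10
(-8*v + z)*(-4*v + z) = 32*v^2 - 12*v*z + z^2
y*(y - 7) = y^2 - 7*y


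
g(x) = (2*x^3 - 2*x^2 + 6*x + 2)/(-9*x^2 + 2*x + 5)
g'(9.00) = -0.21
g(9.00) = -1.92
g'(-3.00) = -0.15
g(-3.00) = 1.07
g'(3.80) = -0.15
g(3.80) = -0.90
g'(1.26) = 3.14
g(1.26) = -1.53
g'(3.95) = -0.16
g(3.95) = -0.92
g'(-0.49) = 10.24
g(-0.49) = -0.89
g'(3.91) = -0.16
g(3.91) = -0.92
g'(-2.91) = -0.14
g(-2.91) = 1.06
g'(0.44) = 2.84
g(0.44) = 1.07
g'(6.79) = -0.20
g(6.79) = -1.45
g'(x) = (18*x - 2)*(2*x^3 - 2*x^2 + 6*x + 2)/(-9*x^2 + 2*x + 5)^2 + (6*x^2 - 4*x + 6)/(-9*x^2 + 2*x + 5) = 2*(-9*x^4 + 4*x^3 + 40*x^2 + 8*x + 13)/(81*x^4 - 36*x^3 - 86*x^2 + 20*x + 25)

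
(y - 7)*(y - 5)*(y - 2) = y^3 - 14*y^2 + 59*y - 70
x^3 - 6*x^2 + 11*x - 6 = (x - 3)*(x - 2)*(x - 1)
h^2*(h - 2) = h^3 - 2*h^2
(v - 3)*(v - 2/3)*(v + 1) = v^3 - 8*v^2/3 - 5*v/3 + 2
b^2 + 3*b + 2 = (b + 1)*(b + 2)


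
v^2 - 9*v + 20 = (v - 5)*(v - 4)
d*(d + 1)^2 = d^3 + 2*d^2 + d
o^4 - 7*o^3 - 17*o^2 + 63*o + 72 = (o - 8)*(o - 3)*(o + 1)*(o + 3)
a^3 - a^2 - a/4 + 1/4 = (a - 1)*(a - 1/2)*(a + 1/2)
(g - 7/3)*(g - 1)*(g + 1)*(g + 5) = g^4 + 8*g^3/3 - 38*g^2/3 - 8*g/3 + 35/3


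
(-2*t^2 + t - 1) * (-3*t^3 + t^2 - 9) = 6*t^5 - 5*t^4 + 4*t^3 + 17*t^2 - 9*t + 9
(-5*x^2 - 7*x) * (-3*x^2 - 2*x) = 15*x^4 + 31*x^3 + 14*x^2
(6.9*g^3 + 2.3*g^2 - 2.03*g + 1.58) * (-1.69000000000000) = -11.661*g^3 - 3.887*g^2 + 3.4307*g - 2.6702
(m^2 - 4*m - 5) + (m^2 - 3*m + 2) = 2*m^2 - 7*m - 3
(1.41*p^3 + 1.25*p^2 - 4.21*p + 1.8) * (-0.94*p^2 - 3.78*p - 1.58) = -1.3254*p^5 - 6.5048*p^4 - 2.9954*p^3 + 12.2468*p^2 - 0.152199999999999*p - 2.844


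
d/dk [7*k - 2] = 7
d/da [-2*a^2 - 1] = -4*a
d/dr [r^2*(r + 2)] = r*(3*r + 4)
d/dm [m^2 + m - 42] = 2*m + 1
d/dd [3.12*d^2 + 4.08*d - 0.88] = 6.24*d + 4.08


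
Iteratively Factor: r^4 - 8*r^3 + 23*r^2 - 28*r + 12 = (r - 1)*(r^3 - 7*r^2 + 16*r - 12) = (r - 3)*(r - 1)*(r^2 - 4*r + 4) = (r - 3)*(r - 2)*(r - 1)*(r - 2)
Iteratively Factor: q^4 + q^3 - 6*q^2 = (q - 2)*(q^3 + 3*q^2) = q*(q - 2)*(q^2 + 3*q) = q^2*(q - 2)*(q + 3)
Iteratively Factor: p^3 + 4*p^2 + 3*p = (p)*(p^2 + 4*p + 3) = p*(p + 1)*(p + 3)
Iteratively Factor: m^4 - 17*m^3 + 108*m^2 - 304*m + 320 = (m - 4)*(m^3 - 13*m^2 + 56*m - 80) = (m - 4)^2*(m^2 - 9*m + 20) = (m - 4)^3*(m - 5)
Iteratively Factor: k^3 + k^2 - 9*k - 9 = (k + 1)*(k^2 - 9) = (k + 1)*(k + 3)*(k - 3)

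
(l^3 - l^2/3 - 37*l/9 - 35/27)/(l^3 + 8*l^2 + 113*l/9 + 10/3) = (l - 7/3)/(l + 6)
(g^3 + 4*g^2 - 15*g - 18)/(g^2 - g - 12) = (-g^3 - 4*g^2 + 15*g + 18)/(-g^2 + g + 12)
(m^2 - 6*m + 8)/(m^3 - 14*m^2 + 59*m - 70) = (m - 4)/(m^2 - 12*m + 35)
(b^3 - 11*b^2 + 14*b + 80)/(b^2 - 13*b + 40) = b + 2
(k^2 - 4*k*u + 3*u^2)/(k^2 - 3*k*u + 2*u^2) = (-k + 3*u)/(-k + 2*u)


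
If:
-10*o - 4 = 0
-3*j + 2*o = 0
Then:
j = -4/15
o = -2/5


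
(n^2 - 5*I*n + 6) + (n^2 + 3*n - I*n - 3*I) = 2*n^2 + 3*n - 6*I*n + 6 - 3*I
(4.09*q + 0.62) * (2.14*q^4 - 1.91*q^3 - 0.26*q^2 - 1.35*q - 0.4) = 8.7526*q^5 - 6.4851*q^4 - 2.2476*q^3 - 5.6827*q^2 - 2.473*q - 0.248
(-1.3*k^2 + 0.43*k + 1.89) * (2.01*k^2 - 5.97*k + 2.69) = -2.613*k^4 + 8.6253*k^3 - 2.2652*k^2 - 10.1266*k + 5.0841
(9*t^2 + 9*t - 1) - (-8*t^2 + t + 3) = 17*t^2 + 8*t - 4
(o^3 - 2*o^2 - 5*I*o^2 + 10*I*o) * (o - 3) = o^4 - 5*o^3 - 5*I*o^3 + 6*o^2 + 25*I*o^2 - 30*I*o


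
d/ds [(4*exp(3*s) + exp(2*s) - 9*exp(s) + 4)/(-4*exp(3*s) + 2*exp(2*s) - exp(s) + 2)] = (12*exp(4*s) - 80*exp(3*s) + 89*exp(2*s) - 12*exp(s) - 14)*exp(s)/(16*exp(6*s) - 16*exp(5*s) + 12*exp(4*s) - 20*exp(3*s) + 9*exp(2*s) - 4*exp(s) + 4)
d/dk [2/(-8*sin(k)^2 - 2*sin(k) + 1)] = 4*(8*sin(k) + 1)*cos(k)/(8*sin(k)^2 + 2*sin(k) - 1)^2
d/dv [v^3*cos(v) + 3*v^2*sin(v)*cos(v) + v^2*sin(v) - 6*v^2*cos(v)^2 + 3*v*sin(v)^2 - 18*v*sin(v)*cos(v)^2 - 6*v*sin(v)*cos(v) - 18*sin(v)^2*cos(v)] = -v^3*sin(v) + 6*v^2*sin(2*v) + 4*v^2*cos(v) + 3*v^2*cos(2*v) + 2*v*sin(v) + 6*v*sin(2*v) - 9*v*cos(v)/2 - 12*v*cos(2*v) - 27*v*cos(3*v)/2 - 6*v - 3*sin(2*v) - 18*sin(3*v) - 3*cos(2*v)/2 + 3/2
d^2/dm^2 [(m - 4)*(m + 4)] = 2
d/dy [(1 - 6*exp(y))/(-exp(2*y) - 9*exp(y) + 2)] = (-6*exp(2*y) + 2*exp(y) - 3)*exp(y)/(exp(4*y) + 18*exp(3*y) + 77*exp(2*y) - 36*exp(y) + 4)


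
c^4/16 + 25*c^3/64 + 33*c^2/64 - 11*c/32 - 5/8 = (c/4 + 1/2)*(c/4 + 1)*(c - 1)*(c + 5/4)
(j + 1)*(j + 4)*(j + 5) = j^3 + 10*j^2 + 29*j + 20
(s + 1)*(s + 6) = s^2 + 7*s + 6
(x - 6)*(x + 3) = x^2 - 3*x - 18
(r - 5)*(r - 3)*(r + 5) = r^3 - 3*r^2 - 25*r + 75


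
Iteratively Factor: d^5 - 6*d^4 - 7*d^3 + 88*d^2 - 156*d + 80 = (d + 4)*(d^4 - 10*d^3 + 33*d^2 - 44*d + 20) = (d - 2)*(d + 4)*(d^3 - 8*d^2 + 17*d - 10) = (d - 5)*(d - 2)*(d + 4)*(d^2 - 3*d + 2) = (d - 5)*(d - 2)^2*(d + 4)*(d - 1)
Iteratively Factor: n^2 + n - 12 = (n - 3)*(n + 4)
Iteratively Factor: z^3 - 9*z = (z)*(z^2 - 9) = z*(z + 3)*(z - 3)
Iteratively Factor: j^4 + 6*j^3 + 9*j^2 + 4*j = (j)*(j^3 + 6*j^2 + 9*j + 4) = j*(j + 1)*(j^2 + 5*j + 4) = j*(j + 1)*(j + 4)*(j + 1)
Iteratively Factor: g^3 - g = (g)*(g^2 - 1) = g*(g - 1)*(g + 1)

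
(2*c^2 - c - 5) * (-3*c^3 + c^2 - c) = -6*c^5 + 5*c^4 + 12*c^3 - 4*c^2 + 5*c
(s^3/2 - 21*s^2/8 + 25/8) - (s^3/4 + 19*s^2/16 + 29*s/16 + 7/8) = s^3/4 - 61*s^2/16 - 29*s/16 + 9/4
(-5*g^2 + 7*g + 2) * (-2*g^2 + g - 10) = 10*g^4 - 19*g^3 + 53*g^2 - 68*g - 20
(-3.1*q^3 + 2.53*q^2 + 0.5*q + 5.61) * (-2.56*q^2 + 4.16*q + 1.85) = 7.936*q^5 - 19.3728*q^4 + 3.5098*q^3 - 7.6011*q^2 + 24.2626*q + 10.3785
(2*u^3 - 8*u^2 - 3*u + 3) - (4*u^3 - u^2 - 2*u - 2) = -2*u^3 - 7*u^2 - u + 5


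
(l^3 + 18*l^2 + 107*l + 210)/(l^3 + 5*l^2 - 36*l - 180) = (l + 7)/(l - 6)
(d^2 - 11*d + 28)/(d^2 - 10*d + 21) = (d - 4)/(d - 3)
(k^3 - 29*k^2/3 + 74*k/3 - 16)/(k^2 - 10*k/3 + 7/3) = (3*k^2 - 26*k + 48)/(3*k - 7)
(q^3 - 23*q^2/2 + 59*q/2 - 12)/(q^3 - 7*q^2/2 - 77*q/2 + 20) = (q - 3)/(q + 5)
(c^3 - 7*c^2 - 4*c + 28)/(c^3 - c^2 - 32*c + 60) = (c^2 - 5*c - 14)/(c^2 + c - 30)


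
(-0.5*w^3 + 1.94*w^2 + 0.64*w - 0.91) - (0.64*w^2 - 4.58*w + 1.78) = -0.5*w^3 + 1.3*w^2 + 5.22*w - 2.69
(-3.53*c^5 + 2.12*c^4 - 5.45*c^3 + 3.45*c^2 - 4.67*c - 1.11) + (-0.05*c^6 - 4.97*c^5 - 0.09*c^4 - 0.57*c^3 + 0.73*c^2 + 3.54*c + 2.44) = -0.05*c^6 - 8.5*c^5 + 2.03*c^4 - 6.02*c^3 + 4.18*c^2 - 1.13*c + 1.33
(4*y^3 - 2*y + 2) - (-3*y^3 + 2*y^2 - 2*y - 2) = 7*y^3 - 2*y^2 + 4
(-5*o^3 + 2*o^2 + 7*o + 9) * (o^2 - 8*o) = -5*o^5 + 42*o^4 - 9*o^3 - 47*o^2 - 72*o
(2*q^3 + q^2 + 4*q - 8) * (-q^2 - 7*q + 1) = -2*q^5 - 15*q^4 - 9*q^3 - 19*q^2 + 60*q - 8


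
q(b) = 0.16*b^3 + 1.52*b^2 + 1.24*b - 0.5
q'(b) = 0.48*b^2 + 3.04*b + 1.24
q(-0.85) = -0.55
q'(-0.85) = -1.00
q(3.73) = 33.58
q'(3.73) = 19.26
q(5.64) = 83.55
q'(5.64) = 33.65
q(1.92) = 8.62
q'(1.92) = 8.85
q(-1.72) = 1.05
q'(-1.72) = -2.57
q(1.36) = 4.40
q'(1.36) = 6.26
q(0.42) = 0.30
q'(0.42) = 2.60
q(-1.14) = -0.18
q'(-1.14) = -1.60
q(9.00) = 250.42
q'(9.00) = 67.48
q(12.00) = 509.74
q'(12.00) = 106.84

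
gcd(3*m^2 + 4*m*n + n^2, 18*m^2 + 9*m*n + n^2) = 3*m + n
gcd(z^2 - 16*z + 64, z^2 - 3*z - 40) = z - 8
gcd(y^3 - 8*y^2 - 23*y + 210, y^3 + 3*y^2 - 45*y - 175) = y^2 - 2*y - 35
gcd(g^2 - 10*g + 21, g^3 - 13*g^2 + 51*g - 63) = g^2 - 10*g + 21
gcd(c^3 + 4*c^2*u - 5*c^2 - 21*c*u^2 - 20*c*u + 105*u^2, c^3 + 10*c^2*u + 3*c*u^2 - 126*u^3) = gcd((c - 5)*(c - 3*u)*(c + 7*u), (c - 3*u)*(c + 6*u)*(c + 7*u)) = -c^2 - 4*c*u + 21*u^2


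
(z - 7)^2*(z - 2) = z^3 - 16*z^2 + 77*z - 98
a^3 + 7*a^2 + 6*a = a*(a + 1)*(a + 6)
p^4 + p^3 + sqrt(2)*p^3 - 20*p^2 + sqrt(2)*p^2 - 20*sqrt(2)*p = p*(p - 4)*(p + 5)*(p + sqrt(2))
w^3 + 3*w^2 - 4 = (w - 1)*(w + 2)^2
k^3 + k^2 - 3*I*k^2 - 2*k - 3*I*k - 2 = (k + 1)*(k - 2*I)*(k - I)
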